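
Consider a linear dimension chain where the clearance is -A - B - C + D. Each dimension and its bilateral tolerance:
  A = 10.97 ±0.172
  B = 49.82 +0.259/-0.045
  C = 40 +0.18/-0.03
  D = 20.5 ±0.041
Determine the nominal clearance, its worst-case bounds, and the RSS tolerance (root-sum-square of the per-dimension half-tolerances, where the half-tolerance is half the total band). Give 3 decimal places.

nominal=-80.290 wc=[-80.942,-80.002] rss=0.256

Stack each dimension's contribution:
  -A: nom -10.970 → Σnom=-10.970; wc +0.172/-0.172 → slack +0.172/-0.172; half-tol=0.172, Σhalf²=0.029584
  -B: nom -49.820 → Σnom=-60.790; wc +0.045/-0.259 → slack +0.217/-0.431; half-tol=0.152, Σhalf²=0.052688
  -C: nom -40.000 → Σnom=-100.790; wc +0.030/-0.180 → slack +0.247/-0.611; half-tol=0.105, Σhalf²=0.063713
  +D: nom +20.500 → Σnom=-80.290; wc +0.041/-0.041 → slack +0.288/-0.652; half-tol=0.041, Σhalf²=0.065394
Nominal = -80.290. Worst-case = [-80.290 - 0.652, -80.290 + 0.288] = [-80.942, -80.002]. RSS = √0.065394 = 0.256.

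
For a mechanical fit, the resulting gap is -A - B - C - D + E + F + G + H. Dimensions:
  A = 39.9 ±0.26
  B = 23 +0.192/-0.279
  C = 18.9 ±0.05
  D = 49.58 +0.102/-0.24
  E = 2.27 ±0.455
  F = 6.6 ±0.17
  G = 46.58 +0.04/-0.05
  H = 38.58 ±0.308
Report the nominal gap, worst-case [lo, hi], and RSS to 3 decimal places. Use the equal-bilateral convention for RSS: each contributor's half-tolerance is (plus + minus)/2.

nominal=-37.350 wc=[-38.937,-35.548] rss=0.698

Stack each dimension's contribution:
  -A: nom -39.900 → Σnom=-39.900; wc +0.260/-0.260 → slack +0.260/-0.260; half-tol=0.260, Σhalf²=0.067600
  -B: nom -23.000 → Σnom=-62.900; wc +0.279/-0.192 → slack +0.539/-0.452; half-tol=0.236, Σhalf²=0.123060
  -C: nom -18.900 → Σnom=-81.800; wc +0.050/-0.050 → slack +0.589/-0.502; half-tol=0.050, Σhalf²=0.125560
  -D: nom -49.580 → Σnom=-131.380; wc +0.240/-0.102 → slack +0.829/-0.604; half-tol=0.171, Σhalf²=0.154801
  +E: nom +2.270 → Σnom=-129.110; wc +0.455/-0.455 → slack +1.284/-1.059; half-tol=0.455, Σhalf²=0.361826
  +F: nom +6.600 → Σnom=-122.510; wc +0.170/-0.170 → slack +1.454/-1.229; half-tol=0.170, Σhalf²=0.390726
  +G: nom +46.580 → Σnom=-75.930; wc +0.040/-0.050 → slack +1.494/-1.279; half-tol=0.045, Σhalf²=0.392751
  +H: nom +38.580 → Σnom=-37.350; wc +0.308/-0.308 → slack +1.802/-1.587; half-tol=0.308, Σhalf²=0.487615
Nominal = -37.350. Worst-case = [-37.350 - 1.587, -37.350 + 1.802] = [-38.937, -35.548]. RSS = √0.487615 = 0.698.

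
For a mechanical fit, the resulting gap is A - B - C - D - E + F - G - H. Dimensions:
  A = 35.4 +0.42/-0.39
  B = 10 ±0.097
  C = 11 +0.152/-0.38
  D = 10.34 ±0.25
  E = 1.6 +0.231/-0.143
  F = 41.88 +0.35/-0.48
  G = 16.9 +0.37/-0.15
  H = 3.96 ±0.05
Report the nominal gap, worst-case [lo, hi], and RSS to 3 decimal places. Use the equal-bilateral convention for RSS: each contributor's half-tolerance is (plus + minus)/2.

nominal=23.480 wc=[21.460,25.320] rss=0.764

Stack each dimension's contribution:
  +A: nom +35.400 → Σnom=35.400; wc +0.420/-0.390 → slack +0.420/-0.390; half-tol=0.405, Σhalf²=0.164025
  -B: nom -10.000 → Σnom=25.400; wc +0.097/-0.097 → slack +0.517/-0.487; half-tol=0.097, Σhalf²=0.173434
  -C: nom -11.000 → Σnom=14.400; wc +0.380/-0.152 → slack +0.897/-0.639; half-tol=0.266, Σhalf²=0.244190
  -D: nom -10.340 → Σnom=4.060; wc +0.250/-0.250 → slack +1.147/-0.889; half-tol=0.250, Σhalf²=0.306690
  -E: nom -1.600 → Σnom=2.460; wc +0.143/-0.231 → slack +1.290/-1.120; half-tol=0.187, Σhalf²=0.341659
  +F: nom +41.880 → Σnom=44.340; wc +0.350/-0.480 → slack +1.640/-1.600; half-tol=0.415, Σhalf²=0.513884
  -G: nom -16.900 → Σnom=27.440; wc +0.150/-0.370 → slack +1.790/-1.970; half-tol=0.260, Σhalf²=0.581484
  -H: nom -3.960 → Σnom=23.480; wc +0.050/-0.050 → slack +1.840/-2.020; half-tol=0.050, Σhalf²=0.583984
Nominal = 23.480. Worst-case = [23.480 - 2.020, 23.480 + 1.840] = [21.460, 25.320]. RSS = √0.583984 = 0.764.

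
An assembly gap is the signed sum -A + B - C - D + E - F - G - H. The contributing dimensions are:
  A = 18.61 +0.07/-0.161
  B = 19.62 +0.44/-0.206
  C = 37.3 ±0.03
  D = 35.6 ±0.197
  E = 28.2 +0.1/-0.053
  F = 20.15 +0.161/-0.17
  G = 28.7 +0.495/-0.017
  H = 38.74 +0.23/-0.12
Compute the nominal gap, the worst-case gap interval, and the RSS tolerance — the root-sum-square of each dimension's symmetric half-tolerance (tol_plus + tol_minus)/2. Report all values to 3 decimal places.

Stack each dimension's contribution:
  -A: nom -18.610 → Σnom=-18.610; wc +0.161/-0.070 → slack +0.161/-0.070; half-tol=0.116, Σhalf²=0.013340
  +B: nom +19.620 → Σnom=1.010; wc +0.440/-0.206 → slack +0.601/-0.276; half-tol=0.323, Σhalf²=0.117669
  -C: nom -37.300 → Σnom=-36.290; wc +0.030/-0.030 → slack +0.631/-0.306; half-tol=0.030, Σhalf²=0.118569
  -D: nom -35.600 → Σnom=-71.890; wc +0.197/-0.197 → slack +0.828/-0.503; half-tol=0.197, Σhalf²=0.157378
  +E: nom +28.200 → Σnom=-43.690; wc +0.100/-0.053 → slack +0.928/-0.556; half-tol=0.076, Σhalf²=0.163231
  -F: nom -20.150 → Σnom=-63.840; wc +0.170/-0.161 → slack +1.098/-0.717; half-tol=0.166, Σhalf²=0.190621
  -G: nom -28.700 → Σnom=-92.540; wc +0.017/-0.495 → slack +1.115/-1.212; half-tol=0.256, Σhalf²=0.256157
  -H: nom -38.740 → Σnom=-131.280; wc +0.120/-0.230 → slack +1.235/-1.442; half-tol=0.175, Σhalf²=0.286782
Nominal = -131.280. Worst-case = [-131.280 - 1.442, -131.280 + 1.235] = [-132.722, -130.045]. RSS = √0.286782 = 0.536.

nominal=-131.280 wc=[-132.722,-130.045] rss=0.536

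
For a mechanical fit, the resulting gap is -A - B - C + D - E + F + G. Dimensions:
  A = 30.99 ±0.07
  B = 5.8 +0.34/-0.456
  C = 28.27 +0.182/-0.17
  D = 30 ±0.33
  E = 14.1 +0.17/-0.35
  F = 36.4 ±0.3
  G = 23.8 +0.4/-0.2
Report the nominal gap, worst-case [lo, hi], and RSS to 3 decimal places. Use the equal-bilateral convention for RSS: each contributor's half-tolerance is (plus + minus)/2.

Stack each dimension's contribution:
  -A: nom -30.990 → Σnom=-30.990; wc +0.070/-0.070 → slack +0.070/-0.070; half-tol=0.070, Σhalf²=0.004900
  -B: nom -5.800 → Σnom=-36.790; wc +0.456/-0.340 → slack +0.526/-0.410; half-tol=0.398, Σhalf²=0.163304
  -C: nom -28.270 → Σnom=-65.060; wc +0.170/-0.182 → slack +0.696/-0.592; half-tol=0.176, Σhalf²=0.194280
  +D: nom +30.000 → Σnom=-35.060; wc +0.330/-0.330 → slack +1.026/-0.922; half-tol=0.330, Σhalf²=0.303180
  -E: nom -14.100 → Σnom=-49.160; wc +0.350/-0.170 → slack +1.376/-1.092; half-tol=0.260, Σhalf²=0.370780
  +F: nom +36.400 → Σnom=-12.760; wc +0.300/-0.300 → slack +1.676/-1.392; half-tol=0.300, Σhalf²=0.460780
  +G: nom +23.800 → Σnom=11.040; wc +0.400/-0.200 → slack +2.076/-1.592; half-tol=0.300, Σhalf²=0.550780
Nominal = 11.040. Worst-case = [11.040 - 1.592, 11.040 + 2.076] = [9.448, 13.116]. RSS = √0.550780 = 0.742.

nominal=11.040 wc=[9.448,13.116] rss=0.742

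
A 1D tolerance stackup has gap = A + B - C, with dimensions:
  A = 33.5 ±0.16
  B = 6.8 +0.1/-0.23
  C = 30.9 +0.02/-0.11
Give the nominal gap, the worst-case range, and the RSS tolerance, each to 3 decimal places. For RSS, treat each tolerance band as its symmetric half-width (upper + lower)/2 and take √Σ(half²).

nominal=9.400 wc=[8.990,9.770] rss=0.239

Stack each dimension's contribution:
  +A: nom +33.500 → Σnom=33.500; wc +0.160/-0.160 → slack +0.160/-0.160; half-tol=0.160, Σhalf²=0.025600
  +B: nom +6.800 → Σnom=40.300; wc +0.100/-0.230 → slack +0.260/-0.390; half-tol=0.165, Σhalf²=0.052825
  -C: nom -30.900 → Σnom=9.400; wc +0.110/-0.020 → slack +0.370/-0.410; half-tol=0.065, Σhalf²=0.057050
Nominal = 9.400. Worst-case = [9.400 - 0.410, 9.400 + 0.370] = [8.990, 9.770]. RSS = √0.057050 = 0.239.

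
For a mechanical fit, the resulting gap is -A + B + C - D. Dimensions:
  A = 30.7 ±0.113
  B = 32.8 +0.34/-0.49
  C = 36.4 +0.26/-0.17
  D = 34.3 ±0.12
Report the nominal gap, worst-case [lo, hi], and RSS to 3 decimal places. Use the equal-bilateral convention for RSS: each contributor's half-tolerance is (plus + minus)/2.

Stack each dimension's contribution:
  -A: nom -30.700 → Σnom=-30.700; wc +0.113/-0.113 → slack +0.113/-0.113; half-tol=0.113, Σhalf²=0.012769
  +B: nom +32.800 → Σnom=2.100; wc +0.340/-0.490 → slack +0.453/-0.603; half-tol=0.415, Σhalf²=0.184994
  +C: nom +36.400 → Σnom=38.500; wc +0.260/-0.170 → slack +0.713/-0.773; half-tol=0.215, Σhalf²=0.231219
  -D: nom -34.300 → Σnom=4.200; wc +0.120/-0.120 → slack +0.833/-0.893; half-tol=0.120, Σhalf²=0.245619
Nominal = 4.200. Worst-case = [4.200 - 0.893, 4.200 + 0.833] = [3.307, 5.033]. RSS = √0.245619 = 0.496.

nominal=4.200 wc=[3.307,5.033] rss=0.496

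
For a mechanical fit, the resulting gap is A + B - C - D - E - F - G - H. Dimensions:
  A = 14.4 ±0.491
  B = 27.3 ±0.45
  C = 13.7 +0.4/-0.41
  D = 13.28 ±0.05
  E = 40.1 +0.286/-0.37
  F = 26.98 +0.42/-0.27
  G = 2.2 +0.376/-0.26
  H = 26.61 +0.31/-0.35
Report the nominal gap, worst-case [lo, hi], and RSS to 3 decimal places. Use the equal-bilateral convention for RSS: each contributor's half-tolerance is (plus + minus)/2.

Stack each dimension's contribution:
  +A: nom +14.400 → Σnom=14.400; wc +0.491/-0.491 → slack +0.491/-0.491; half-tol=0.491, Σhalf²=0.241081
  +B: nom +27.300 → Σnom=41.700; wc +0.450/-0.450 → slack +0.941/-0.941; half-tol=0.450, Σhalf²=0.443581
  -C: nom -13.700 → Σnom=28.000; wc +0.410/-0.400 → slack +1.351/-1.341; half-tol=0.405, Σhalf²=0.607606
  -D: nom -13.280 → Σnom=14.720; wc +0.050/-0.050 → slack +1.401/-1.391; half-tol=0.050, Σhalf²=0.610106
  -E: nom -40.100 → Σnom=-25.380; wc +0.370/-0.286 → slack +1.771/-1.677; half-tol=0.328, Σhalf²=0.717690
  -F: nom -26.980 → Σnom=-52.360; wc +0.270/-0.420 → slack +2.041/-2.097; half-tol=0.345, Σhalf²=0.836715
  -G: nom -2.200 → Σnom=-54.560; wc +0.260/-0.376 → slack +2.301/-2.473; half-tol=0.318, Σhalf²=0.937839
  -H: nom -26.610 → Σnom=-81.170; wc +0.350/-0.310 → slack +2.651/-2.783; half-tol=0.330, Σhalf²=1.046739
Nominal = -81.170. Worst-case = [-81.170 - 2.783, -81.170 + 2.651] = [-83.953, -78.519]. RSS = √1.046739 = 1.023.

nominal=-81.170 wc=[-83.953,-78.519] rss=1.023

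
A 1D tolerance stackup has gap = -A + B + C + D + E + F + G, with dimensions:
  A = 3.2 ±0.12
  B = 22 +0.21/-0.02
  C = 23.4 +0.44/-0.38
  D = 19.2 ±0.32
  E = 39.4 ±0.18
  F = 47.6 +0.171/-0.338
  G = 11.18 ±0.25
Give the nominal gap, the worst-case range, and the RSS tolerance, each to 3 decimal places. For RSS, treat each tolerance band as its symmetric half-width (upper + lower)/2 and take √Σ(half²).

nominal=159.580 wc=[157.972,161.271] rss=0.677

Stack each dimension's contribution:
  -A: nom -3.200 → Σnom=-3.200; wc +0.120/-0.120 → slack +0.120/-0.120; half-tol=0.120, Σhalf²=0.014400
  +B: nom +22.000 → Σnom=18.800; wc +0.210/-0.020 → slack +0.330/-0.140; half-tol=0.115, Σhalf²=0.027625
  +C: nom +23.400 → Σnom=42.200; wc +0.440/-0.380 → slack +0.770/-0.520; half-tol=0.410, Σhalf²=0.195725
  +D: nom +19.200 → Σnom=61.400; wc +0.320/-0.320 → slack +1.090/-0.840; half-tol=0.320, Σhalf²=0.298125
  +E: nom +39.400 → Σnom=100.800; wc +0.180/-0.180 → slack +1.270/-1.020; half-tol=0.180, Σhalf²=0.330525
  +F: nom +47.600 → Σnom=148.400; wc +0.171/-0.338 → slack +1.441/-1.358; half-tol=0.255, Σhalf²=0.395295
  +G: nom +11.180 → Σnom=159.580; wc +0.250/-0.250 → slack +1.691/-1.608; half-tol=0.250, Σhalf²=0.457795
Nominal = 159.580. Worst-case = [159.580 - 1.608, 159.580 + 1.691] = [157.972, 161.271]. RSS = √0.457795 = 0.677.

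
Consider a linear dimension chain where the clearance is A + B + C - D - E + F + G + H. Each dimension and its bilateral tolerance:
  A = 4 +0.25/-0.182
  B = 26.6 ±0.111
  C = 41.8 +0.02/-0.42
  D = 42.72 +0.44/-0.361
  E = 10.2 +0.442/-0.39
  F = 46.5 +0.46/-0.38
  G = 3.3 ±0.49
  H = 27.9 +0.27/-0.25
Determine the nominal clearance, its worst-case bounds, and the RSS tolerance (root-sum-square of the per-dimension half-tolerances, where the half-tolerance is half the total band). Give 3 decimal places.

nominal=97.180 wc=[94.465,99.532] rss=0.962

Stack each dimension's contribution:
  +A: nom +4.000 → Σnom=4.000; wc +0.250/-0.182 → slack +0.250/-0.182; half-tol=0.216, Σhalf²=0.046656
  +B: nom +26.600 → Σnom=30.600; wc +0.111/-0.111 → slack +0.361/-0.293; half-tol=0.111, Σhalf²=0.058977
  +C: nom +41.800 → Σnom=72.400; wc +0.020/-0.420 → slack +0.381/-0.713; half-tol=0.220, Σhalf²=0.107377
  -D: nom -42.720 → Σnom=29.680; wc +0.361/-0.440 → slack +0.742/-1.153; half-tol=0.400, Σhalf²=0.267777
  -E: nom -10.200 → Σnom=19.480; wc +0.390/-0.442 → slack +1.132/-1.595; half-tol=0.416, Σhalf²=0.440833
  +F: nom +46.500 → Σnom=65.980; wc +0.460/-0.380 → slack +1.592/-1.975; half-tol=0.420, Σhalf²=0.617233
  +G: nom +3.300 → Σnom=69.280; wc +0.490/-0.490 → slack +2.082/-2.465; half-tol=0.490, Σhalf²=0.857333
  +H: nom +27.900 → Σnom=97.180; wc +0.270/-0.250 → slack +2.352/-2.715; half-tol=0.260, Σhalf²=0.924933
Nominal = 97.180. Worst-case = [97.180 - 2.715, 97.180 + 2.352] = [94.465, 99.532]. RSS = √0.924933 = 0.962.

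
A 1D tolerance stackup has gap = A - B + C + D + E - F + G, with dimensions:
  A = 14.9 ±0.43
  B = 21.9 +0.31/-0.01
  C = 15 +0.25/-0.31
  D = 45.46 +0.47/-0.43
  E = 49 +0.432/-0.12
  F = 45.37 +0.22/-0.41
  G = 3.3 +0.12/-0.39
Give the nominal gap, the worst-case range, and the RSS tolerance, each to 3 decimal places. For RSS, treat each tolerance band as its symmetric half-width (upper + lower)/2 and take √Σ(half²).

Stack each dimension's contribution:
  +A: nom +14.900 → Σnom=14.900; wc +0.430/-0.430 → slack +0.430/-0.430; half-tol=0.430, Σhalf²=0.184900
  -B: nom -21.900 → Σnom=-7.000; wc +0.010/-0.310 → slack +0.440/-0.740; half-tol=0.160, Σhalf²=0.210500
  +C: nom +15.000 → Σnom=8.000; wc +0.250/-0.310 → slack +0.690/-1.050; half-tol=0.280, Σhalf²=0.288900
  +D: nom +45.460 → Σnom=53.460; wc +0.470/-0.430 → slack +1.160/-1.480; half-tol=0.450, Σhalf²=0.491400
  +E: nom +49.000 → Σnom=102.460; wc +0.432/-0.120 → slack +1.592/-1.600; half-tol=0.276, Σhalf²=0.567576
  -F: nom -45.370 → Σnom=57.090; wc +0.410/-0.220 → slack +2.002/-1.820; half-tol=0.315, Σhalf²=0.666801
  +G: nom +3.300 → Σnom=60.390; wc +0.120/-0.390 → slack +2.122/-2.210; half-tol=0.255, Σhalf²=0.731826
Nominal = 60.390. Worst-case = [60.390 - 2.210, 60.390 + 2.122] = [58.180, 62.512]. RSS = √0.731826 = 0.855.

nominal=60.390 wc=[58.180,62.512] rss=0.855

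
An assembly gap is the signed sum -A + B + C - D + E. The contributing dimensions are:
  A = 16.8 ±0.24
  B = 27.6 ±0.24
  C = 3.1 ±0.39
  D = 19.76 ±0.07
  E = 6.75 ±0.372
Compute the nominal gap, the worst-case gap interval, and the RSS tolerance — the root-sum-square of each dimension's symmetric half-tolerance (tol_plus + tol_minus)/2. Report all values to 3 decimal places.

Stack each dimension's contribution:
  -A: nom -16.800 → Σnom=-16.800; wc +0.240/-0.240 → slack +0.240/-0.240; half-tol=0.240, Σhalf²=0.057600
  +B: nom +27.600 → Σnom=10.800; wc +0.240/-0.240 → slack +0.480/-0.480; half-tol=0.240, Σhalf²=0.115200
  +C: nom +3.100 → Σnom=13.900; wc +0.390/-0.390 → slack +0.870/-0.870; half-tol=0.390, Σhalf²=0.267300
  -D: nom -19.760 → Σnom=-5.860; wc +0.070/-0.070 → slack +0.940/-0.940; half-tol=0.070, Σhalf²=0.272200
  +E: nom +6.750 → Σnom=0.890; wc +0.372/-0.372 → slack +1.312/-1.312; half-tol=0.372, Σhalf²=0.410584
Nominal = 0.890. Worst-case = [0.890 - 1.312, 0.890 + 1.312] = [-0.422, 2.202]. RSS = √0.410584 = 0.641.

nominal=0.890 wc=[-0.422,2.202] rss=0.641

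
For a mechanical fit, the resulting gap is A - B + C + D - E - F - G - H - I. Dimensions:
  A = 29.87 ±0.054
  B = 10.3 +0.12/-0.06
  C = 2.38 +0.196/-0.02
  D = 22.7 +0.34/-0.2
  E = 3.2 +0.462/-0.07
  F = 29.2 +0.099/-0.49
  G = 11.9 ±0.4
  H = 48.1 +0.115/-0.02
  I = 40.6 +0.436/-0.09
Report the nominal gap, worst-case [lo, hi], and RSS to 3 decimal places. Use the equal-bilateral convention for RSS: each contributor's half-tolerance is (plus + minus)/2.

Stack each dimension's contribution:
  +A: nom +29.870 → Σnom=29.870; wc +0.054/-0.054 → slack +0.054/-0.054; half-tol=0.054, Σhalf²=0.002916
  -B: nom -10.300 → Σnom=19.570; wc +0.060/-0.120 → slack +0.114/-0.174; half-tol=0.090, Σhalf²=0.011016
  +C: nom +2.380 → Σnom=21.950; wc +0.196/-0.020 → slack +0.310/-0.194; half-tol=0.108, Σhalf²=0.022680
  +D: nom +22.700 → Σnom=44.650; wc +0.340/-0.200 → slack +0.650/-0.394; half-tol=0.270, Σhalf²=0.095580
  -E: nom -3.200 → Σnom=41.450; wc +0.070/-0.462 → slack +0.720/-0.856; half-tol=0.266, Σhalf²=0.166336
  -F: nom -29.200 → Σnom=12.250; wc +0.490/-0.099 → slack +1.210/-0.955; half-tol=0.294, Σhalf²=0.253066
  -G: nom -11.900 → Σnom=0.350; wc +0.400/-0.400 → slack +1.610/-1.355; half-tol=0.400, Σhalf²=0.413066
  -H: nom -48.100 → Σnom=-47.750; wc +0.020/-0.115 → slack +1.630/-1.470; half-tol=0.068, Σhalf²=0.417623
  -I: nom -40.600 → Σnom=-88.350; wc +0.090/-0.436 → slack +1.720/-1.906; half-tol=0.263, Σhalf²=0.486792
Nominal = -88.350. Worst-case = [-88.350 - 1.906, -88.350 + 1.720] = [-90.256, -86.630]. RSS = √0.486792 = 0.698.

nominal=-88.350 wc=[-90.256,-86.630] rss=0.698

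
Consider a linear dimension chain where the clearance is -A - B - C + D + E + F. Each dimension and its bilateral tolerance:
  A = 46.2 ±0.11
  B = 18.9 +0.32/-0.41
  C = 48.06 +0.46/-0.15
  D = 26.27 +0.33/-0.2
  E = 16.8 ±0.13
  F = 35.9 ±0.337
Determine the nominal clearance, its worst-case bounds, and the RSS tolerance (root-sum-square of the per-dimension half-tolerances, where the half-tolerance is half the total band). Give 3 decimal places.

nominal=-34.190 wc=[-35.747,-32.723] rss=0.663

Stack each dimension's contribution:
  -A: nom -46.200 → Σnom=-46.200; wc +0.110/-0.110 → slack +0.110/-0.110; half-tol=0.110, Σhalf²=0.012100
  -B: nom -18.900 → Σnom=-65.100; wc +0.410/-0.320 → slack +0.520/-0.430; half-tol=0.365, Σhalf²=0.145325
  -C: nom -48.060 → Σnom=-113.160; wc +0.150/-0.460 → slack +0.670/-0.890; half-tol=0.305, Σhalf²=0.238350
  +D: nom +26.270 → Σnom=-86.890; wc +0.330/-0.200 → slack +1.000/-1.090; half-tol=0.265, Σhalf²=0.308575
  +E: nom +16.800 → Σnom=-70.090; wc +0.130/-0.130 → slack +1.130/-1.220; half-tol=0.130, Σhalf²=0.325475
  +F: nom +35.900 → Σnom=-34.190; wc +0.337/-0.337 → slack +1.467/-1.557; half-tol=0.337, Σhalf²=0.439044
Nominal = -34.190. Worst-case = [-34.190 - 1.557, -34.190 + 1.467] = [-35.747, -32.723]. RSS = √0.439044 = 0.663.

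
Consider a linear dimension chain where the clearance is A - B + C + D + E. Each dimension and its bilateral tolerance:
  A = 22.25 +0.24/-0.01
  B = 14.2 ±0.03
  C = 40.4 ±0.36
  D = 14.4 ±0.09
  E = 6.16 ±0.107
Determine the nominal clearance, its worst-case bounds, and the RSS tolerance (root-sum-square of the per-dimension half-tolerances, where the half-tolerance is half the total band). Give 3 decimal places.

Stack each dimension's contribution:
  +A: nom +22.250 → Σnom=22.250; wc +0.240/-0.010 → slack +0.240/-0.010; half-tol=0.125, Σhalf²=0.015625
  -B: nom -14.200 → Σnom=8.050; wc +0.030/-0.030 → slack +0.270/-0.040; half-tol=0.030, Σhalf²=0.016525
  +C: nom +40.400 → Σnom=48.450; wc +0.360/-0.360 → slack +0.630/-0.400; half-tol=0.360, Σhalf²=0.146125
  +D: nom +14.400 → Σnom=62.850; wc +0.090/-0.090 → slack +0.720/-0.490; half-tol=0.090, Σhalf²=0.154225
  +E: nom +6.160 → Σnom=69.010; wc +0.107/-0.107 → slack +0.827/-0.597; half-tol=0.107, Σhalf²=0.165674
Nominal = 69.010. Worst-case = [69.010 - 0.597, 69.010 + 0.827] = [68.413, 69.837]. RSS = √0.165674 = 0.407.

nominal=69.010 wc=[68.413,69.837] rss=0.407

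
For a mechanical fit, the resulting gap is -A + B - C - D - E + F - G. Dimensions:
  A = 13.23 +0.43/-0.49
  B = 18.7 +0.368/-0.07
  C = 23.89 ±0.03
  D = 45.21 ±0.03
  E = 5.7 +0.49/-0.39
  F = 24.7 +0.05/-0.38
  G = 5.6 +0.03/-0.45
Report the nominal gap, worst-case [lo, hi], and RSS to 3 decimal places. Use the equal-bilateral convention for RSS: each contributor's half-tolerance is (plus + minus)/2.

Stack each dimension's contribution:
  -A: nom -13.230 → Σnom=-13.230; wc +0.490/-0.430 → slack +0.490/-0.430; half-tol=0.460, Σhalf²=0.211600
  +B: nom +18.700 → Σnom=5.470; wc +0.368/-0.070 → slack +0.858/-0.500; half-tol=0.219, Σhalf²=0.259561
  -C: nom -23.890 → Σnom=-18.420; wc +0.030/-0.030 → slack +0.888/-0.530; half-tol=0.030, Σhalf²=0.260461
  -D: nom -45.210 → Σnom=-63.630; wc +0.030/-0.030 → slack +0.918/-0.560; half-tol=0.030, Σhalf²=0.261361
  -E: nom -5.700 → Σnom=-69.330; wc +0.390/-0.490 → slack +1.308/-1.050; half-tol=0.440, Σhalf²=0.454961
  +F: nom +24.700 → Σnom=-44.630; wc +0.050/-0.380 → slack +1.358/-1.430; half-tol=0.215, Σhalf²=0.501186
  -G: nom -5.600 → Σnom=-50.230; wc +0.450/-0.030 → slack +1.808/-1.460; half-tol=0.240, Σhalf²=0.558786
Nominal = -50.230. Worst-case = [-50.230 - 1.460, -50.230 + 1.808] = [-51.690, -48.422]. RSS = √0.558786 = 0.748.

nominal=-50.230 wc=[-51.690,-48.422] rss=0.748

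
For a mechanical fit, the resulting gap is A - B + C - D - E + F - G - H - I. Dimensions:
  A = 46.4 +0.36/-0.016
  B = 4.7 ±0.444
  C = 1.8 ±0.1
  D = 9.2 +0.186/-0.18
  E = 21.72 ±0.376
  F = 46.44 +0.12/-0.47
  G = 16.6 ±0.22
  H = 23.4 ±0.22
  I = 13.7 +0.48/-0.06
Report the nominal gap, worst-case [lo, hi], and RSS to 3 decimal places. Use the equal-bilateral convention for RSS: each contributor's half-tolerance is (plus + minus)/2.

Stack each dimension's contribution:
  +A: nom +46.400 → Σnom=46.400; wc +0.360/-0.016 → slack +0.360/-0.016; half-tol=0.188, Σhalf²=0.035344
  -B: nom -4.700 → Σnom=41.700; wc +0.444/-0.444 → slack +0.804/-0.460; half-tol=0.444, Σhalf²=0.232480
  +C: nom +1.800 → Σnom=43.500; wc +0.100/-0.100 → slack +0.904/-0.560; half-tol=0.100, Σhalf²=0.242480
  -D: nom -9.200 → Σnom=34.300; wc +0.180/-0.186 → slack +1.084/-0.746; half-tol=0.183, Σhalf²=0.275969
  -E: nom -21.720 → Σnom=12.580; wc +0.376/-0.376 → slack +1.460/-1.122; half-tol=0.376, Σhalf²=0.417345
  +F: nom +46.440 → Σnom=59.020; wc +0.120/-0.470 → slack +1.580/-1.592; half-tol=0.295, Σhalf²=0.504370
  -G: nom -16.600 → Σnom=42.420; wc +0.220/-0.220 → slack +1.800/-1.812; half-tol=0.220, Σhalf²=0.552770
  -H: nom -23.400 → Σnom=19.020; wc +0.220/-0.220 → slack +2.020/-2.032; half-tol=0.220, Σhalf²=0.601170
  -I: nom -13.700 → Σnom=5.320; wc +0.060/-0.480 → slack +2.080/-2.512; half-tol=0.270, Σhalf²=0.674070
Nominal = 5.320. Worst-case = [5.320 - 2.512, 5.320 + 2.080] = [2.808, 7.400]. RSS = √0.674070 = 0.821.

nominal=5.320 wc=[2.808,7.400] rss=0.821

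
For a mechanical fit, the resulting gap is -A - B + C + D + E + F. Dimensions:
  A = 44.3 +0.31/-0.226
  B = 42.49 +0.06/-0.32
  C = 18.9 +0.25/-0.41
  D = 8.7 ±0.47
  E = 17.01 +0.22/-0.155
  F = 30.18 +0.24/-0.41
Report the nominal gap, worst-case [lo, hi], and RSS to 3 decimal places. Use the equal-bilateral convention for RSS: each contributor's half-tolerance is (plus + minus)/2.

nominal=-12.000 wc=[-13.815,-10.274] rss=0.761

Stack each dimension's contribution:
  -A: nom -44.300 → Σnom=-44.300; wc +0.226/-0.310 → slack +0.226/-0.310; half-tol=0.268, Σhalf²=0.071824
  -B: nom -42.490 → Σnom=-86.790; wc +0.320/-0.060 → slack +0.546/-0.370; half-tol=0.190, Σhalf²=0.107924
  +C: nom +18.900 → Σnom=-67.890; wc +0.250/-0.410 → slack +0.796/-0.780; half-tol=0.330, Σhalf²=0.216824
  +D: nom +8.700 → Σnom=-59.190; wc +0.470/-0.470 → slack +1.266/-1.250; half-tol=0.470, Σhalf²=0.437724
  +E: nom +17.010 → Σnom=-42.180; wc +0.220/-0.155 → slack +1.486/-1.405; half-tol=0.188, Σhalf²=0.472880
  +F: nom +30.180 → Σnom=-12.000; wc +0.240/-0.410 → slack +1.726/-1.815; half-tol=0.325, Σhalf²=0.578505
Nominal = -12.000. Worst-case = [-12.000 - 1.815, -12.000 + 1.726] = [-13.815, -10.274]. RSS = √0.578505 = 0.761.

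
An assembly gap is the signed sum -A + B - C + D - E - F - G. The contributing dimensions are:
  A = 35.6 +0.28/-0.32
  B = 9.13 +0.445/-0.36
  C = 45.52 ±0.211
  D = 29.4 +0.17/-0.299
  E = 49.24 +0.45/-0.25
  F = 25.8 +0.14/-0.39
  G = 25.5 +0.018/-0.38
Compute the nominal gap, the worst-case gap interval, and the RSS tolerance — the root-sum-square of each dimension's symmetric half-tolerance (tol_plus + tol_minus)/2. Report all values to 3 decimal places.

nominal=-143.130 wc=[-144.888,-140.964] rss=0.764

Stack each dimension's contribution:
  -A: nom -35.600 → Σnom=-35.600; wc +0.320/-0.280 → slack +0.320/-0.280; half-tol=0.300, Σhalf²=0.090000
  +B: nom +9.130 → Σnom=-26.470; wc +0.445/-0.360 → slack +0.765/-0.640; half-tol=0.402, Σhalf²=0.252006
  -C: nom -45.520 → Σnom=-71.990; wc +0.211/-0.211 → slack +0.976/-0.851; half-tol=0.211, Σhalf²=0.296527
  +D: nom +29.400 → Σnom=-42.590; wc +0.170/-0.299 → slack +1.146/-1.150; half-tol=0.234, Σhalf²=0.351517
  -E: nom -49.240 → Σnom=-91.830; wc +0.250/-0.450 → slack +1.396/-1.600; half-tol=0.350, Σhalf²=0.474017
  -F: nom -25.800 → Σnom=-117.630; wc +0.390/-0.140 → slack +1.786/-1.740; half-tol=0.265, Σhalf²=0.544242
  -G: nom -25.500 → Σnom=-143.130; wc +0.380/-0.018 → slack +2.166/-1.758; half-tol=0.199, Σhalf²=0.583843
Nominal = -143.130. Worst-case = [-143.130 - 1.758, -143.130 + 2.166] = [-144.888, -140.964]. RSS = √0.583843 = 0.764.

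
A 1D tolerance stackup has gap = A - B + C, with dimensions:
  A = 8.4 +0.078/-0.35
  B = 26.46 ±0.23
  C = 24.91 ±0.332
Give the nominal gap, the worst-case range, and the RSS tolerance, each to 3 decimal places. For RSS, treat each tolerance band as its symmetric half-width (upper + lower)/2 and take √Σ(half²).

nominal=6.850 wc=[5.938,7.490] rss=0.457

Stack each dimension's contribution:
  +A: nom +8.400 → Σnom=8.400; wc +0.078/-0.350 → slack +0.078/-0.350; half-tol=0.214, Σhalf²=0.045796
  -B: nom -26.460 → Σnom=-18.060; wc +0.230/-0.230 → slack +0.308/-0.580; half-tol=0.230, Σhalf²=0.098696
  +C: nom +24.910 → Σnom=6.850; wc +0.332/-0.332 → slack +0.640/-0.912; half-tol=0.332, Σhalf²=0.208920
Nominal = 6.850. Worst-case = [6.850 - 0.912, 6.850 + 0.640] = [5.938, 7.490]. RSS = √0.208920 = 0.457.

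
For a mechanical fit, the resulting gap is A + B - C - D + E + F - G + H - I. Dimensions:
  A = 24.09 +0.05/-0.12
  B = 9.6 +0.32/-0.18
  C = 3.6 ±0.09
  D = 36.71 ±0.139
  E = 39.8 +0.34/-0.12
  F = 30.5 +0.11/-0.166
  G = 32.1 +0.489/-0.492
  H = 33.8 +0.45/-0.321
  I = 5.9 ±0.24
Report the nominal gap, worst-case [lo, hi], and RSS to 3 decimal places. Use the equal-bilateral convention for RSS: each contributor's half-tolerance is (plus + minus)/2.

Stack each dimension's contribution:
  +A: nom +24.090 → Σnom=24.090; wc +0.050/-0.120 → slack +0.050/-0.120; half-tol=0.085, Σhalf²=0.007225
  +B: nom +9.600 → Σnom=33.690; wc +0.320/-0.180 → slack +0.370/-0.300; half-tol=0.250, Σhalf²=0.069725
  -C: nom -3.600 → Σnom=30.090; wc +0.090/-0.090 → slack +0.460/-0.390; half-tol=0.090, Σhalf²=0.077825
  -D: nom -36.710 → Σnom=-6.620; wc +0.139/-0.139 → slack +0.599/-0.529; half-tol=0.139, Σhalf²=0.097146
  +E: nom +39.800 → Σnom=33.180; wc +0.340/-0.120 → slack +0.939/-0.649; half-tol=0.230, Σhalf²=0.150046
  +F: nom +30.500 → Σnom=63.680; wc +0.110/-0.166 → slack +1.049/-0.815; half-tol=0.138, Σhalf²=0.169090
  -G: nom -32.100 → Σnom=31.580; wc +0.492/-0.489 → slack +1.541/-1.304; half-tol=0.490, Σhalf²=0.409680
  +H: nom +33.800 → Σnom=65.380; wc +0.450/-0.321 → slack +1.991/-1.625; half-tol=0.386, Σhalf²=0.558291
  -I: nom -5.900 → Σnom=59.480; wc +0.240/-0.240 → slack +2.231/-1.865; half-tol=0.240, Σhalf²=0.615891
Nominal = 59.480. Worst-case = [59.480 - 1.865, 59.480 + 2.231] = [57.615, 61.711]. RSS = √0.615891 = 0.785.

nominal=59.480 wc=[57.615,61.711] rss=0.785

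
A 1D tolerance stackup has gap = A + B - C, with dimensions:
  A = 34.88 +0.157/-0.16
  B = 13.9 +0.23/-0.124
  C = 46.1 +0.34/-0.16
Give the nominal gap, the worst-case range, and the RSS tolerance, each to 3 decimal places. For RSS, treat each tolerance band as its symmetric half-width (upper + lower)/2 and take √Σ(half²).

nominal=2.680 wc=[2.056,3.227] rss=0.345

Stack each dimension's contribution:
  +A: nom +34.880 → Σnom=34.880; wc +0.157/-0.160 → slack +0.157/-0.160; half-tol=0.159, Σhalf²=0.025122
  +B: nom +13.900 → Σnom=48.780; wc +0.230/-0.124 → slack +0.387/-0.284; half-tol=0.177, Σhalf²=0.056451
  -C: nom -46.100 → Σnom=2.680; wc +0.160/-0.340 → slack +0.547/-0.624; half-tol=0.250, Σhalf²=0.118951
Nominal = 2.680. Worst-case = [2.680 - 0.624, 2.680 + 0.547] = [2.056, 3.227]. RSS = √0.118951 = 0.345.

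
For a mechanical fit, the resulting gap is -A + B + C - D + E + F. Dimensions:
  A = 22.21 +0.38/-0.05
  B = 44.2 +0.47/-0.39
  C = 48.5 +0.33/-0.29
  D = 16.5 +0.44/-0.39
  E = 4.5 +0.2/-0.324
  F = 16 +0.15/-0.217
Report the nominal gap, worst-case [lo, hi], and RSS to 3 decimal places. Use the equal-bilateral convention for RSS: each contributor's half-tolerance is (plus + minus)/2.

nominal=74.490 wc=[72.449,76.080] rss=0.776

Stack each dimension's contribution:
  -A: nom -22.210 → Σnom=-22.210; wc +0.050/-0.380 → slack +0.050/-0.380; half-tol=0.215, Σhalf²=0.046225
  +B: nom +44.200 → Σnom=21.990; wc +0.470/-0.390 → slack +0.520/-0.770; half-tol=0.430, Σhalf²=0.231125
  +C: nom +48.500 → Σnom=70.490; wc +0.330/-0.290 → slack +0.850/-1.060; half-tol=0.310, Σhalf²=0.327225
  -D: nom -16.500 → Σnom=53.990; wc +0.390/-0.440 → slack +1.240/-1.500; half-tol=0.415, Σhalf²=0.499450
  +E: nom +4.500 → Σnom=58.490; wc +0.200/-0.324 → slack +1.440/-1.824; half-tol=0.262, Σhalf²=0.568094
  +F: nom +16.000 → Σnom=74.490; wc +0.150/-0.217 → slack +1.590/-2.041; half-tol=0.183, Σhalf²=0.601766
Nominal = 74.490. Worst-case = [74.490 - 2.041, 74.490 + 1.590] = [72.449, 76.080]. RSS = √0.601766 = 0.776.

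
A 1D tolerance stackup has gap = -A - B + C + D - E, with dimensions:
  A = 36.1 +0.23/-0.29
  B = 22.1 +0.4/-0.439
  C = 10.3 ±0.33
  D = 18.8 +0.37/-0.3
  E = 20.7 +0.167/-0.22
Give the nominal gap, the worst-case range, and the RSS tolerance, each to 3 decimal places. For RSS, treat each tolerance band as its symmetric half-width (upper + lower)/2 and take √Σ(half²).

nominal=-49.800 wc=[-51.227,-48.151] rss=0.709

Stack each dimension's contribution:
  -A: nom -36.100 → Σnom=-36.100; wc +0.290/-0.230 → slack +0.290/-0.230; half-tol=0.260, Σhalf²=0.067600
  -B: nom -22.100 → Σnom=-58.200; wc +0.439/-0.400 → slack +0.729/-0.630; half-tol=0.419, Σhalf²=0.243580
  +C: nom +10.300 → Σnom=-47.900; wc +0.330/-0.330 → slack +1.059/-0.960; half-tol=0.330, Σhalf²=0.352480
  +D: nom +18.800 → Σnom=-29.100; wc +0.370/-0.300 → slack +1.429/-1.260; half-tol=0.335, Σhalf²=0.464705
  -E: nom -20.700 → Σnom=-49.800; wc +0.220/-0.167 → slack +1.649/-1.427; half-tol=0.194, Σhalf²=0.502147
Nominal = -49.800. Worst-case = [-49.800 - 1.427, -49.800 + 1.649] = [-51.227, -48.151]. RSS = √0.502147 = 0.709.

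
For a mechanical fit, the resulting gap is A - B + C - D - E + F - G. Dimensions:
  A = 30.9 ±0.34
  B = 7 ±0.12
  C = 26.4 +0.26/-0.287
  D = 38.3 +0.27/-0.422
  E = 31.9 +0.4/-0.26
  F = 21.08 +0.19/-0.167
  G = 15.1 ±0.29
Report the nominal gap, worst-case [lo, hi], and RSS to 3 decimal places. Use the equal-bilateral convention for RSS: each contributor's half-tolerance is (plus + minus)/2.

nominal=-13.920 wc=[-15.794,-12.038] rss=0.741

Stack each dimension's contribution:
  +A: nom +30.900 → Σnom=30.900; wc +0.340/-0.340 → slack +0.340/-0.340; half-tol=0.340, Σhalf²=0.115600
  -B: nom -7.000 → Σnom=23.900; wc +0.120/-0.120 → slack +0.460/-0.460; half-tol=0.120, Σhalf²=0.130000
  +C: nom +26.400 → Σnom=50.300; wc +0.260/-0.287 → slack +0.720/-0.747; half-tol=0.273, Σhalf²=0.204802
  -D: nom -38.300 → Σnom=12.000; wc +0.422/-0.270 → slack +1.142/-1.017; half-tol=0.346, Σhalf²=0.324518
  -E: nom -31.900 → Σnom=-19.900; wc +0.260/-0.400 → slack +1.402/-1.417; half-tol=0.330, Σhalf²=0.433418
  +F: nom +21.080 → Σnom=1.180; wc +0.190/-0.167 → slack +1.592/-1.584; half-tol=0.178, Σhalf²=0.465280
  -G: nom -15.100 → Σnom=-13.920; wc +0.290/-0.290 → slack +1.882/-1.874; half-tol=0.290, Σhalf²=0.549380
Nominal = -13.920. Worst-case = [-13.920 - 1.874, -13.920 + 1.882] = [-15.794, -12.038]. RSS = √0.549380 = 0.741.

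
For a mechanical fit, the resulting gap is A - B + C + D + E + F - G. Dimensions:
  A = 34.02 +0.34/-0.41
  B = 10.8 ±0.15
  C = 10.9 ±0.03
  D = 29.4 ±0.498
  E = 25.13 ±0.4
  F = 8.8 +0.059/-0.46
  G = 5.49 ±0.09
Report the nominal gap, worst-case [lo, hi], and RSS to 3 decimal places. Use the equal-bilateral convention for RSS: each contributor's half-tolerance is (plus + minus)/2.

nominal=91.960 wc=[89.922,93.527] rss=0.805

Stack each dimension's contribution:
  +A: nom +34.020 → Σnom=34.020; wc +0.340/-0.410 → slack +0.340/-0.410; half-tol=0.375, Σhalf²=0.140625
  -B: nom -10.800 → Σnom=23.220; wc +0.150/-0.150 → slack +0.490/-0.560; half-tol=0.150, Σhalf²=0.163125
  +C: nom +10.900 → Σnom=34.120; wc +0.030/-0.030 → slack +0.520/-0.590; half-tol=0.030, Σhalf²=0.164025
  +D: nom +29.400 → Σnom=63.520; wc +0.498/-0.498 → slack +1.018/-1.088; half-tol=0.498, Σhalf²=0.412029
  +E: nom +25.130 → Σnom=88.650; wc +0.400/-0.400 → slack +1.418/-1.488; half-tol=0.400, Σhalf²=0.572029
  +F: nom +8.800 → Σnom=97.450; wc +0.059/-0.460 → slack +1.477/-1.948; half-tol=0.260, Σhalf²=0.639369
  -G: nom -5.490 → Σnom=91.960; wc +0.090/-0.090 → slack +1.567/-2.038; half-tol=0.090, Σhalf²=0.647469
Nominal = 91.960. Worst-case = [91.960 - 2.038, 91.960 + 1.567] = [89.922, 93.527]. RSS = √0.647469 = 0.805.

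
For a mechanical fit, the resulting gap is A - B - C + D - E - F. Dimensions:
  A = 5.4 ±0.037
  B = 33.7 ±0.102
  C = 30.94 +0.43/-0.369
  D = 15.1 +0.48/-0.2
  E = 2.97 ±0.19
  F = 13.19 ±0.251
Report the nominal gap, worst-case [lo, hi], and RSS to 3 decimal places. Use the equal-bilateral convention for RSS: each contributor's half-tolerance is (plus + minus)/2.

nominal=-60.300 wc=[-61.510,-58.871] rss=0.621

Stack each dimension's contribution:
  +A: nom +5.400 → Σnom=5.400; wc +0.037/-0.037 → slack +0.037/-0.037; half-tol=0.037, Σhalf²=0.001369
  -B: nom -33.700 → Σnom=-28.300; wc +0.102/-0.102 → slack +0.139/-0.139; half-tol=0.102, Σhalf²=0.011773
  -C: nom -30.940 → Σnom=-59.240; wc +0.369/-0.430 → slack +0.508/-0.569; half-tol=0.399, Σhalf²=0.171373
  +D: nom +15.100 → Σnom=-44.140; wc +0.480/-0.200 → slack +0.988/-0.769; half-tol=0.340, Σhalf²=0.286973
  -E: nom -2.970 → Σnom=-47.110; wc +0.190/-0.190 → slack +1.178/-0.959; half-tol=0.190, Σhalf²=0.323073
  -F: nom -13.190 → Σnom=-60.300; wc +0.251/-0.251 → slack +1.429/-1.210; half-tol=0.251, Σhalf²=0.386074
Nominal = -60.300. Worst-case = [-60.300 - 1.210, -60.300 + 1.429] = [-61.510, -58.871]. RSS = √0.386074 = 0.621.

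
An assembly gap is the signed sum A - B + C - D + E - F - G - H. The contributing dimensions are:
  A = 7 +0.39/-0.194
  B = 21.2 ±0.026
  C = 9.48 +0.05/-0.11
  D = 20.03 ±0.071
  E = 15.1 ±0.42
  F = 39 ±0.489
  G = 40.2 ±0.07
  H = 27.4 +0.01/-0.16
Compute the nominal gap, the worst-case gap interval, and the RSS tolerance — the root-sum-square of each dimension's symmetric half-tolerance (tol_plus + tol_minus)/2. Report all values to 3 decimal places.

Stack each dimension's contribution:
  +A: nom +7.000 → Σnom=7.000; wc +0.390/-0.194 → slack +0.390/-0.194; half-tol=0.292, Σhalf²=0.085264
  -B: nom -21.200 → Σnom=-14.200; wc +0.026/-0.026 → slack +0.416/-0.220; half-tol=0.026, Σhalf²=0.085940
  +C: nom +9.480 → Σnom=-4.720; wc +0.050/-0.110 → slack +0.466/-0.330; half-tol=0.080, Σhalf²=0.092340
  -D: nom -20.030 → Σnom=-24.750; wc +0.071/-0.071 → slack +0.537/-0.401; half-tol=0.071, Σhalf²=0.097381
  +E: nom +15.100 → Σnom=-9.650; wc +0.420/-0.420 → slack +0.957/-0.821; half-tol=0.420, Σhalf²=0.273781
  -F: nom -39.000 → Σnom=-48.650; wc +0.489/-0.489 → slack +1.446/-1.310; half-tol=0.489, Σhalf²=0.512902
  -G: nom -40.200 → Σnom=-88.850; wc +0.070/-0.070 → slack +1.516/-1.380; half-tol=0.070, Σhalf²=0.517802
  -H: nom -27.400 → Σnom=-116.250; wc +0.160/-0.010 → slack +1.676/-1.390; half-tol=0.085, Σhalf²=0.525027
Nominal = -116.250. Worst-case = [-116.250 - 1.390, -116.250 + 1.676] = [-117.640, -114.574]. RSS = √0.525027 = 0.725.

nominal=-116.250 wc=[-117.640,-114.574] rss=0.725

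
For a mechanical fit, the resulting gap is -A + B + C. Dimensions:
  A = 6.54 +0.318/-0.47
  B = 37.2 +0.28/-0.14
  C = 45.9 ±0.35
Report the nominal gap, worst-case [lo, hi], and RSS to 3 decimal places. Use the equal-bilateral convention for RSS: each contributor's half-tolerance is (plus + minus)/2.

Stack each dimension's contribution:
  -A: nom -6.540 → Σnom=-6.540; wc +0.470/-0.318 → slack +0.470/-0.318; half-tol=0.394, Σhalf²=0.155236
  +B: nom +37.200 → Σnom=30.660; wc +0.280/-0.140 → slack +0.750/-0.458; half-tol=0.210, Σhalf²=0.199336
  +C: nom +45.900 → Σnom=76.560; wc +0.350/-0.350 → slack +1.100/-0.808; half-tol=0.350, Σhalf²=0.321836
Nominal = 76.560. Worst-case = [76.560 - 0.808, 76.560 + 1.100] = [75.752, 77.660]. RSS = √0.321836 = 0.567.

nominal=76.560 wc=[75.752,77.660] rss=0.567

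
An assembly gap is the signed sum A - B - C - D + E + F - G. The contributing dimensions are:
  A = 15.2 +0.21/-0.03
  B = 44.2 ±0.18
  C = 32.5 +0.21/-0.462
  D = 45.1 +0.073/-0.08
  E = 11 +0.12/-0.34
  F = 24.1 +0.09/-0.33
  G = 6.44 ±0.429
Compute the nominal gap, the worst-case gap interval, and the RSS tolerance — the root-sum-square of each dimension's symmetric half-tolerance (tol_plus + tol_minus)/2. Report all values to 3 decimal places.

Stack each dimension's contribution:
  +A: nom +15.200 → Σnom=15.200; wc +0.210/-0.030 → slack +0.210/-0.030; half-tol=0.120, Σhalf²=0.014400
  -B: nom -44.200 → Σnom=-29.000; wc +0.180/-0.180 → slack +0.390/-0.210; half-tol=0.180, Σhalf²=0.046800
  -C: nom -32.500 → Σnom=-61.500; wc +0.462/-0.210 → slack +0.852/-0.420; half-tol=0.336, Σhalf²=0.159696
  -D: nom -45.100 → Σnom=-106.600; wc +0.080/-0.073 → slack +0.932/-0.493; half-tol=0.076, Σhalf²=0.165548
  +E: nom +11.000 → Σnom=-95.600; wc +0.120/-0.340 → slack +1.052/-0.833; half-tol=0.230, Σhalf²=0.218448
  +F: nom +24.100 → Σnom=-71.500; wc +0.090/-0.330 → slack +1.142/-1.163; half-tol=0.210, Σhalf²=0.262548
  -G: nom -6.440 → Σnom=-77.940; wc +0.429/-0.429 → slack +1.571/-1.592; half-tol=0.429, Σhalf²=0.446589
Nominal = -77.940. Worst-case = [-77.940 - 1.592, -77.940 + 1.571] = [-79.532, -76.369]. RSS = √0.446589 = 0.668.

nominal=-77.940 wc=[-79.532,-76.369] rss=0.668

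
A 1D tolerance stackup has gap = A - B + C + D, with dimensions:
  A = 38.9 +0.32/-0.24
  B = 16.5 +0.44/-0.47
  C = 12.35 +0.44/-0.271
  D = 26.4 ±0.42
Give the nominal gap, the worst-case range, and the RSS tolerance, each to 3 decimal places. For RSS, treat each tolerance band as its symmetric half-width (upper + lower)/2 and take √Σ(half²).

nominal=61.150 wc=[59.779,62.800] rss=0.767

Stack each dimension's contribution:
  +A: nom +38.900 → Σnom=38.900; wc +0.320/-0.240 → slack +0.320/-0.240; half-tol=0.280, Σhalf²=0.078400
  -B: nom -16.500 → Σnom=22.400; wc +0.470/-0.440 → slack +0.790/-0.680; half-tol=0.455, Σhalf²=0.285425
  +C: nom +12.350 → Σnom=34.750; wc +0.440/-0.271 → slack +1.230/-0.951; half-tol=0.356, Σhalf²=0.411805
  +D: nom +26.400 → Σnom=61.150; wc +0.420/-0.420 → slack +1.650/-1.371; half-tol=0.420, Σhalf²=0.588205
Nominal = 61.150. Worst-case = [61.150 - 1.371, 61.150 + 1.650] = [59.779, 62.800]. RSS = √0.588205 = 0.767.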